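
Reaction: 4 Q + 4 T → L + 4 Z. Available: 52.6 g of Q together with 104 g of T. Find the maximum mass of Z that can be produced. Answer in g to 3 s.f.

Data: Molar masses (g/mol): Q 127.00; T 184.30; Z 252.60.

105 g

n(Q) = 52.60 / 127.00 = 0.4142 mol
n(T) = 104.0 / 184.30 = 0.5643 mol
n/ν → Q: 0.1036, T: 0.1411; Q is limiting.
n(Z) = (4/4) × 0.4142 = 0.4142 mol
mass = 0.4142 × 252.60 = 104.6 g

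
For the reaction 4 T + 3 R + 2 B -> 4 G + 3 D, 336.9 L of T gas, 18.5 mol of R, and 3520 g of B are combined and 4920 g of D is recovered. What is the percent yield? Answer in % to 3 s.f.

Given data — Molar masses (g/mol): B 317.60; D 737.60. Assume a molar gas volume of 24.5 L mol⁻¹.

64.7 %

n(T) = 336.9 / 24.5 = 13.75 mol
n(R) = 18.50 mol
n(B) = 3520 / 317.60 = 11.08 mol
n/ν for T = 13.75/4 = 3.438
n/ν for R = 18.50/3 = 6.167
n/ν for B = 11.08/2 = 5.540
Smallest n/ν is T → limiting reagent.
theoretical n(D) = (3/4) × 13.75 = 10.31 mol → 7605 g
% yield = 4920 / 7605 × 100 = 64.69 %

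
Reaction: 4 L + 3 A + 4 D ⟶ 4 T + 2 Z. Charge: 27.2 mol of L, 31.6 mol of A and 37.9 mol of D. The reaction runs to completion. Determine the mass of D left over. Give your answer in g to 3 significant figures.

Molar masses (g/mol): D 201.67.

2160 g

n(L) = 27.20 mol
n(A) = 31.60 mol
n(D) = 37.90 mol
n/ν for L = 27.20/4 = 6.800
n/ν for A = 31.60/3 = 10.53
n/ν for D = 37.90/4 = 9.475
Smallest n/ν is L → limiting reagent.
D consumed = (4/4) × 27.20 = 27.20 mol
D remaining = 37.90 − 27.20 = 10.70 mol
mass = 10.70 × 201.67 = 2158 g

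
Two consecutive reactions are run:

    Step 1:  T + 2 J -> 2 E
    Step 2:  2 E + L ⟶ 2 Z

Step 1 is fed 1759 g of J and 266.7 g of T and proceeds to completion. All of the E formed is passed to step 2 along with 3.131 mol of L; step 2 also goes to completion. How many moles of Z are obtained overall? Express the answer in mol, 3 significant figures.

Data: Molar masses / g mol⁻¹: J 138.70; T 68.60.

Step 1:
n(J) = 1759 / 138.70 = 12.68 mol
n(T) = 266.7 / 68.60 = 3.888 mol
n/ν → J: 6.340, T: 3.888; T is limiting.
n(E) produced = (2/1) × 3.888 = 7.776 mol
Step 2:
n(E) available = 7.776 mol
n(L) = 3.131 mol
n/ν → E: 3.888, L: 3.131; L is limiting.
n(Z) = (2/1) × 3.131 = 6.262 mol

6.26 mol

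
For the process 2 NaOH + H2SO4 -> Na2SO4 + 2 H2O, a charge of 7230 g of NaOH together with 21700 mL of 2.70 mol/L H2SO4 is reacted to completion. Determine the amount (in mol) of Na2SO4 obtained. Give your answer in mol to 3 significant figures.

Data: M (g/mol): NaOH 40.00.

n(NaOH) = 7230 / 40.00 = 180.8 mol
n(H2SO4) = 2.70 × 21700/1000 = 58.59 mol
n/ν for NaOH = 180.8/2 = 90.40
n/ν for H2SO4 = 58.59/1 = 58.59
Smallest n/ν is H2SO4 → limiting reagent.
n(Na2SO4) = (1/1) × 58.59 = 58.59 mol

58.6 mol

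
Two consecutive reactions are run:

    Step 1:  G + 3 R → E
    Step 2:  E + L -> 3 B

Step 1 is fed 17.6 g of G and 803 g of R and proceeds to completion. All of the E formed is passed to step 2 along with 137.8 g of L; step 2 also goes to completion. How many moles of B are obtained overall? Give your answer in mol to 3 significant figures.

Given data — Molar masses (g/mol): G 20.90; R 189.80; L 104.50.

Step 1:
n(G) = 17.60 / 20.90 = 0.8421 mol
n(R) = 803.0 / 189.80 = 4.231 mol
n/ν → G: 0.8421, R: 1.410; G is limiting.
n(E) produced = (1/1) × 0.8421 = 0.8421 mol
Step 2:
n(E) available = 0.8421 mol
n(L) = 137.8 / 104.50 = 1.319 mol
n/ν → E: 0.8421, L: 1.319; E is limiting.
n(B) = (3/1) × 0.8421 = 2.526 mol

2.53 mol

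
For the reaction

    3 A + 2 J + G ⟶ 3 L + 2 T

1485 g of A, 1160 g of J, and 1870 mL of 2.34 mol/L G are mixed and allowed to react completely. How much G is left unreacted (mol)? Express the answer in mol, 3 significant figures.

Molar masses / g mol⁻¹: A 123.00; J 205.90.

1.56 mol

n(A) = 1485 / 123.00 = 12.07 mol
n(J) = 1160 / 205.90 = 5.634 mol
n(G) = 2.34 × 1870/1000 = 4.376 mol
n/ν for A = 12.07/3 = 4.023
n/ν for J = 5.634/2 = 2.817
n/ν for G = 4.376/1 = 4.376
Smallest n/ν is J → limiting reagent.
G consumed = (1/2) × 5.634 = 2.817 mol
G remaining = 4.376 − 2.817 = 1.559 mol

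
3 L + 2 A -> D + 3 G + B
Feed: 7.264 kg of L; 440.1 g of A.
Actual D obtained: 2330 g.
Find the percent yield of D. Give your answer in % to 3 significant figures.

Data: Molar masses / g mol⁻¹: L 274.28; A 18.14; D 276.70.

n(L) = 7.264×1000 / 274.28 = 26.48 mol
n(A) = 440.1 / 18.14 = 24.26 mol
n/ν for L = 26.48/3 = 8.827
n/ν for A = 24.26/2 = 12.13
Smallest n/ν is L → limiting reagent.
theoretical n(D) = (1/3) × 26.48 = 8.827 mol → 2442 g
% yield = 2330 / 2442 × 100 = 95.41 %

95.4 %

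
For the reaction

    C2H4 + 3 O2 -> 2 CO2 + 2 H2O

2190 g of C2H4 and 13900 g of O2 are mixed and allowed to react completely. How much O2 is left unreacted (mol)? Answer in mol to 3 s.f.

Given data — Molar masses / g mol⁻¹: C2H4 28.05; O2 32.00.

200 mol

n(C2H4) = 2190 / 28.05 = 78.07 mol
n(O2) = 13900 / 32.00 = 434.4 mol
n/ν for C2H4 = 78.07/1 = 78.07
n/ν for O2 = 434.4/3 = 144.8
Smallest n/ν is C2H4 → limiting reagent.
O2 consumed = (3/1) × 78.07 = 234.2 mol
O2 remaining = 434.4 − 234.2 = 200.2 mol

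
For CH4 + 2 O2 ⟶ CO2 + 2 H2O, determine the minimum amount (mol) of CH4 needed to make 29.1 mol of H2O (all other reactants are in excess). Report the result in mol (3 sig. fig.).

n(H2O) = 29.10 mol
n(CH4) = (1/2) × 29.10 = 14.55 mol

14.6 mol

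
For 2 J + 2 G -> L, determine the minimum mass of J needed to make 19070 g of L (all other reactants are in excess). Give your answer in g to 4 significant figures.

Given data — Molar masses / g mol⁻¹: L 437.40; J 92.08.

8029 g

n(L) = 19070 / 437.40 = 43.60 mol
n(J) = (2/1) × 43.60 = 87.20 mol
mass = 87.20 × 92.08 = 8029 g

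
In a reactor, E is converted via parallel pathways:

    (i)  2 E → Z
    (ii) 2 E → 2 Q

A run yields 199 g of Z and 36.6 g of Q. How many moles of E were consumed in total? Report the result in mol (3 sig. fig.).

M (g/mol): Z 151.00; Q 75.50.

3.12 mol

n(Z) = 199 / 151.00 = 1.318 mol
n(Q) = 36.6 / 75.50 = 0.4848 mol
n(E) via (i) = (2/1)×1.318 = 2.636 mol
n(E) via (ii) = (2/2)×0.4848 = 0.4848 mol
total n(E) = 2.636 + 0.4848 = 3.121 mol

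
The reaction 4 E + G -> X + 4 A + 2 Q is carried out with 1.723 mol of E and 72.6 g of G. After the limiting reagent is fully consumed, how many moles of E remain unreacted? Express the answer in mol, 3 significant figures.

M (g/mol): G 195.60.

n(E) = 1.723 mol
n(G) = 72.60 / 195.60 = 0.3712 mol
n/ν for E = 1.723/4 = 0.4308
n/ν for G = 0.3712/1 = 0.3712
Smallest n/ν is G → limiting reagent.
E consumed = (4/1) × 0.3712 = 1.485 mol
E remaining = 1.723 − 1.485 = 0.2380 mol

0.238 mol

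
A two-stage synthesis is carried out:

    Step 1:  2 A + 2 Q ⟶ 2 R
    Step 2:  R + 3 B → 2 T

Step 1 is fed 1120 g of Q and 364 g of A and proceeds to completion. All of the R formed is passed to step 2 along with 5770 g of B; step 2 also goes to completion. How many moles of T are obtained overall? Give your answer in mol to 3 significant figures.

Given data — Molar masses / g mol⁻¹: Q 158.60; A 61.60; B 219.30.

Step 1:
n(Q) = 1120 / 158.60 = 7.062 mol
n(A) = 364.0 / 61.60 = 5.909 mol
n/ν → Q: 3.531, A: 2.955; A is limiting.
n(R) produced = (2/2) × 5.909 = 5.909 mol
Step 2:
n(R) available = 5.909 mol
n(B) = 5770 / 219.30 = 26.31 mol
n/ν → R: 5.909, B: 8.770; R is limiting.
n(T) = (2/1) × 5.909 = 11.82 mol

11.8 mol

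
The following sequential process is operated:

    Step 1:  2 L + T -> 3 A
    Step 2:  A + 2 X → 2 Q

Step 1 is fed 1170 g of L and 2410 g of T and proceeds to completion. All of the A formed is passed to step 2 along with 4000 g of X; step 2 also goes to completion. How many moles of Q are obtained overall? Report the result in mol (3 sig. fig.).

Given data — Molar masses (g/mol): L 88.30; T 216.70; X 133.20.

Step 1:
n(L) = 1170 / 88.30 = 13.25 mol
n(T) = 2410 / 216.70 = 11.12 mol
n/ν for L = 13.25/2 = 6.625
n/ν for T = 11.12/1 = 11.12
Smallest n/ν is L → limiting reagent.
n(A) produced = (3/2) × 13.25 = 19.88 mol
Step 2:
n(A) available = 19.88 mol
n(X) = 4000 / 133.20 = 30.03 mol
n/ν for A = 19.88/1 = 19.88
n/ν for X = 30.03/2 = 15.02
Smallest n/ν is X → limiting reagent.
n(Q) = (2/2) × 30.03 = 30.03 mol

30.0 mol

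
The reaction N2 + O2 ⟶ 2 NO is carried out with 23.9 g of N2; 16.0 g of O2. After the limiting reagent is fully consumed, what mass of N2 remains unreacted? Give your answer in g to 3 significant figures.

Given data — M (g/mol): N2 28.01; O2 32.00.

n(N2) = 23.90 / 28.01 = 0.8533 mol
n(O2) = 16.00 / 32.00 = 0.5000 mol
n/ν → N2: 0.8533, O2: 0.5000; O2 is limiting.
N2 consumed = (1/1) × 0.5000 = 0.5000 mol
N2 remaining = 0.8533 − 0.5000 = 0.3533 mol
mass = 0.3533 × 28.01 = 9.896 g

9.90 g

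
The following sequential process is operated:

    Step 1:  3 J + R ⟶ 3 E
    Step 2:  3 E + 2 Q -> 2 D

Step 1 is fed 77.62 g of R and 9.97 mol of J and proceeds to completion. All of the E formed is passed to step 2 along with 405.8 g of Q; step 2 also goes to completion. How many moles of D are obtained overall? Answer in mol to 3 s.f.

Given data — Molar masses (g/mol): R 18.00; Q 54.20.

Step 1:
n(R) = 77.62 / 18.00 = 4.312 mol
n(J) = 9.970 mol
n/ν for R = 4.312/1 = 4.312
n/ν for J = 9.970/3 = 3.323
Smallest n/ν is J → limiting reagent.
n(E) produced = (3/3) × 9.970 = 9.970 mol
Step 2:
n(E) available = 9.970 mol
n(Q) = 405.8 / 54.20 = 7.487 mol
n/ν for E = 9.970/3 = 3.323
n/ν for Q = 7.487/2 = 3.744
Smallest n/ν is E → limiting reagent.
n(D) = (2/3) × 9.970 = 6.647 mol

6.65 mol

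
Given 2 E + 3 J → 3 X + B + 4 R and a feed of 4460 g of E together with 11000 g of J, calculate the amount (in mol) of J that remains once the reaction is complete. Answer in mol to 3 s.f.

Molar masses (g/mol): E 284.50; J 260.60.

n(E) = 4460 / 284.50 = 15.68 mol
n(J) = 11000 / 260.60 = 42.21 mol
n/ν for E = 15.68/2 = 7.840
n/ν for J = 42.21/3 = 14.07
Smallest n/ν is E → limiting reagent.
J consumed = (3/2) × 15.68 = 23.52 mol
J remaining = 42.21 − 23.52 = 18.69 mol

18.7 mol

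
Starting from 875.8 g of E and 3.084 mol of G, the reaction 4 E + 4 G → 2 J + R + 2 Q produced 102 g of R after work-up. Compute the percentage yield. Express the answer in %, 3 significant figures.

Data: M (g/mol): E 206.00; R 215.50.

61.4 %

n(E) = 875.8 / 206.00 = 4.251 mol
n(G) = 3.084 mol
n/ν for E = 4.251/4 = 1.063
n/ν for G = 3.084/4 = 0.7710
Smallest n/ν is G → limiting reagent.
theoretical n(R) = (1/4) × 3.084 = 0.7710 mol → 166.2 g
% yield = 102 / 166.2 × 100 = 61.37 %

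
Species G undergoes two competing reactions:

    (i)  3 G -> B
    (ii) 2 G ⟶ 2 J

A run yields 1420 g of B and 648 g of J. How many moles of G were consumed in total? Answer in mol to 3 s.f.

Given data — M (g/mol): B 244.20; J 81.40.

25.4 mol

n(B) = 1420 / 244.20 = 5.815 mol
n(J) = 648 / 81.40 = 7.961 mol
n(G) via (i) = (3/1)×5.815 = 17.45 mol
n(G) via (ii) = (2/2)×7.961 = 7.961 mol
total n(G) = 17.45 + 7.961 = 25.41 mol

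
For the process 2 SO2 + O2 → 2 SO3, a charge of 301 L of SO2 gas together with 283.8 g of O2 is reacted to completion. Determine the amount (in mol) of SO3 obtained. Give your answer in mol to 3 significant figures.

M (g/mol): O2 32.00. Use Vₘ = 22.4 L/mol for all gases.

n(SO2) = 301.0 / 22.4 = 13.44 mol
n(O2) = 283.8 / 32.00 = 8.869 mol
n/ν → SO2: 6.720, O2: 8.869; SO2 is limiting.
n(SO3) = (2/2) × 13.44 = 13.44 mol

13.4 mol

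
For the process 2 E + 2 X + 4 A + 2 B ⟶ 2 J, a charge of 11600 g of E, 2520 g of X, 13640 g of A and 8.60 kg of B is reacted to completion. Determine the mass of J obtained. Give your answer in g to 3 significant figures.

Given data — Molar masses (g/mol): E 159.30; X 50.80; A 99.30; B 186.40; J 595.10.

n(E) = 11600 / 159.30 = 72.82 mol
n(X) = 2520 / 50.80 = 49.61 mol
n(A) = 13640 / 99.30 = 137.4 mol
n(B) = 8.600×1000 / 186.40 = 46.14 mol
n/ν → E: 36.41, X: 24.81, A: 34.35, B: 23.07; B is limiting.
n(J) = (2/2) × 46.14 = 46.14 mol
mass = 46.14 × 595.10 = 27460 g

27500 g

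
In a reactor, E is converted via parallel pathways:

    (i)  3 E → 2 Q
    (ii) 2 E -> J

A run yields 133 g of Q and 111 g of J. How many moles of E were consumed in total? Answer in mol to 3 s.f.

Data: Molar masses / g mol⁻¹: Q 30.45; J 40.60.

n(Q) = 133 / 30.45 = 4.368 mol
n(J) = 111 / 40.60 = 2.734 mol
n(E) via (i) = (3/2)×4.368 = 6.552 mol
n(E) via (ii) = (2/1)×2.734 = 5.468 mol
total n(E) = 6.552 + 5.468 = 12.02 mol

12.0 mol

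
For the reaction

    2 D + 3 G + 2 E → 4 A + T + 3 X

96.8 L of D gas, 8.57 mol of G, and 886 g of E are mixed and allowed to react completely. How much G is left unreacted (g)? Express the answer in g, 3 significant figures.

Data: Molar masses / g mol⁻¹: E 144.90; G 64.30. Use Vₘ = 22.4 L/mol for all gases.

134 g

n(D) = 96.80 / 22.4 = 4.321 mol
n(G) = 8.570 mol
n(E) = 886.0 / 144.90 = 6.115 mol
n/ν for D = 4.321/2 = 2.161
n/ν for G = 8.570/3 = 2.857
n/ν for E = 6.115/2 = 3.058
Smallest n/ν is D → limiting reagent.
G consumed = (3/2) × 4.321 = 6.482 mol
G remaining = 8.570 − 6.482 = 2.088 mol
mass = 2.088 × 64.30 = 134.3 g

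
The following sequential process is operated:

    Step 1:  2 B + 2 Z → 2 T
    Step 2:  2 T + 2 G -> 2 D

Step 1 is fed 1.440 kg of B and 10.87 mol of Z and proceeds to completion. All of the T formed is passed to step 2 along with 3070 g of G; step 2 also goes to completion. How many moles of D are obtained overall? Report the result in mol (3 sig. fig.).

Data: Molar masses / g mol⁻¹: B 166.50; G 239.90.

Step 1:
n(B) = 1.440×1000 / 166.50 = 8.649 mol
n(Z) = 10.87 mol
n/ν for B = 8.649/2 = 4.325
n/ν for Z = 10.87/2 = 5.435
Smallest n/ν is B → limiting reagent.
n(T) produced = (2/2) × 8.649 = 8.649 mol
Step 2:
n(T) available = 8.649 mol
n(G) = 3070 / 239.90 = 12.80 mol
n/ν for T = 8.649/2 = 4.325
n/ν for G = 12.80/2 = 6.400
Smallest n/ν is T → limiting reagent.
n(D) = (2/2) × 8.649 = 8.649 mol

8.65 mol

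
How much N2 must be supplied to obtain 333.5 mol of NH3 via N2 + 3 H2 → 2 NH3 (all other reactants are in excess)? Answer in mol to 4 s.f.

n(NH3) = 333.5 mol
n(N2) = (1/2) × 333.5 = 166.8 mol

166.8 mol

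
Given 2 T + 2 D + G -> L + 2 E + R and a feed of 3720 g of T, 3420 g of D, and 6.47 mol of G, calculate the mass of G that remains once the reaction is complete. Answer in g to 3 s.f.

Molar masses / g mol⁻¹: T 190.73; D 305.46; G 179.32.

n(T) = 3720 / 190.73 = 19.50 mol
n(D) = 3420 / 305.46 = 11.20 mol
n(G) = 6.470 mol
n/ν for T = 19.50/2 = 9.750
n/ν for D = 11.20/2 = 5.600
n/ν for G = 6.470/1 = 6.470
Smallest n/ν is D → limiting reagent.
G consumed = (1/2) × 11.20 = 5.600 mol
G remaining = 6.470 − 5.600 = 0.8700 mol
mass = 0.8700 × 179.32 = 156.0 g

156 g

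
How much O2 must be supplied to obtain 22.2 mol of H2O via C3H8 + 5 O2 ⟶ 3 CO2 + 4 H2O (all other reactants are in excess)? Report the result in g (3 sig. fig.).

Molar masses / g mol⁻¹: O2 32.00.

n(H2O) = 22.20 mol
n(O2) = (5/4) × 22.20 = 27.75 mol
mass = 27.75 × 32.00 = 888.0 g

888 g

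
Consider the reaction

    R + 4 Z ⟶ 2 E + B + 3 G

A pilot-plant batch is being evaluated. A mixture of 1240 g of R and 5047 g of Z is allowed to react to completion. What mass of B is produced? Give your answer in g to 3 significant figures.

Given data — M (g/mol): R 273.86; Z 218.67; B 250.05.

n(R) = 1240 / 273.86 = 4.528 mol
n(Z) = 5047 / 218.67 = 23.08 mol
n/ν for R = 4.528/1 = 4.528
n/ν for Z = 23.08/4 = 5.770
Smallest n/ν is R → limiting reagent.
n(B) = (1/1) × 4.528 = 4.528 mol
mass = 4.528 × 250.05 = 1132 g

1130 g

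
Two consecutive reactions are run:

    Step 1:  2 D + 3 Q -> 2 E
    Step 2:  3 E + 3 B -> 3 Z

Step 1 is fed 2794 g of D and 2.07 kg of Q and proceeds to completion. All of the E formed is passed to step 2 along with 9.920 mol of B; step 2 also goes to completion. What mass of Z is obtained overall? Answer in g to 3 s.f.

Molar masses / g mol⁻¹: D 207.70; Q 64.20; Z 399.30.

3960 g

Step 1:
n(D) = 2794 / 207.70 = 13.45 mol
n(Q) = 2.070×1000 / 64.20 = 32.24 mol
n/ν for D = 13.45/2 = 6.725
n/ν for Q = 32.24/3 = 10.75
Smallest n/ν is D → limiting reagent.
n(E) produced = (2/2) × 13.45 = 13.45 mol
Step 2:
n(E) available = 13.45 mol
n(B) = 9.920 mol
n/ν for E = 13.45/3 = 4.483
n/ν for B = 9.920/3 = 3.307
Smallest n/ν is B → limiting reagent.
n(Z) = (3/3) × 9.920 = 9.920 mol
mass = 9.920 × 399.30 = 3961 g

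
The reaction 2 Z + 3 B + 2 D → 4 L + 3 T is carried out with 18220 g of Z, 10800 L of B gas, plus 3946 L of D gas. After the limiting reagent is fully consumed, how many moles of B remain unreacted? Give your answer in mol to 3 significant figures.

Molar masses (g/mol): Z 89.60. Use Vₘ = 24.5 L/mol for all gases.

n(Z) = 18220 / 89.60 = 203.3 mol
n(B) = 10800 / 24.5 = 440.8 mol
n(D) = 3946 / 24.5 = 161.1 mol
n/ν for Z = 203.3/2 = 101.7
n/ν for B = 440.8/3 = 146.9
n/ν for D = 161.1/2 = 80.55
Smallest n/ν is D → limiting reagent.
B consumed = (3/2) × 161.1 = 241.7 mol
B remaining = 440.8 − 241.7 = 199.1 mol

199 mol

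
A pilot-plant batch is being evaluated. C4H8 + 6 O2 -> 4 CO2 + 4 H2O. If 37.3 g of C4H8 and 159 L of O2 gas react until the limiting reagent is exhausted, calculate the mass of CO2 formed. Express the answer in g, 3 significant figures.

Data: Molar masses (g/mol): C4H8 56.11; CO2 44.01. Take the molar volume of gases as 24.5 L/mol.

n(C4H8) = 37.30 / 56.11 = 0.6648 mol
n(O2) = 159.0 / 24.5 = 6.490 mol
n/ν for C4H8 = 0.6648/1 = 0.6648
n/ν for O2 = 6.490/6 = 1.082
Smallest n/ν is C4H8 → limiting reagent.
n(CO2) = (4/1) × 0.6648 = 2.659 mol
mass = 2.659 × 44.01 = 117.0 g

117 g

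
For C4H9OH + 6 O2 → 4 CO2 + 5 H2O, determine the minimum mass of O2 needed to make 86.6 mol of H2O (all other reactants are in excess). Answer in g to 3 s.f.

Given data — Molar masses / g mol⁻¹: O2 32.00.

n(H2O) = 86.60 mol
n(O2) = (6/5) × 86.60 = 103.9 mol
mass = 103.9 × 32.00 = 3325 g

3330 g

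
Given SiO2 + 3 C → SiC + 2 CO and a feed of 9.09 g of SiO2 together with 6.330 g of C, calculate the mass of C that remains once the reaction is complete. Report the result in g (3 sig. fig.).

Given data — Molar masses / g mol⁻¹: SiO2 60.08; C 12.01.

n(SiO2) = 9.090 / 60.08 = 0.1513 mol
n(C) = 6.330 / 12.01 = 0.5271 mol
n/ν for SiO2 = 0.1513/1 = 0.1513
n/ν for C = 0.5271/3 = 0.1757
Smallest n/ν is SiO2 → limiting reagent.
C consumed = (3/1) × 0.1513 = 0.4539 mol
C remaining = 0.5271 − 0.4539 = 0.07320 mol
mass = 0.07320 × 12.01 = 0.8791 g

0.879 g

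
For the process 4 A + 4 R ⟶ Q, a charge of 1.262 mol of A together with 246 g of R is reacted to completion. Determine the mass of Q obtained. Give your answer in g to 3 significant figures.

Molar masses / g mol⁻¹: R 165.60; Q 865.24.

273 g

n(A) = 1.262 mol
n(R) = 246.0 / 165.60 = 1.486 mol
n/ν for A = 1.262/4 = 0.3155
n/ν for R = 1.486/4 = 0.3715
Smallest n/ν is A → limiting reagent.
n(Q) = (1/4) × 1.262 = 0.3155 mol
mass = 0.3155 × 865.24 = 273.0 g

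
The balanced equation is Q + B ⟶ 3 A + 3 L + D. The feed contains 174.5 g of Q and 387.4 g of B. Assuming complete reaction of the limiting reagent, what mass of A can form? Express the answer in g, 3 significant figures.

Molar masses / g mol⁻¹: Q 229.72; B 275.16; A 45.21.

n(Q) = 174.5 / 229.72 = 0.7596 mol
n(B) = 387.4 / 275.16 = 1.408 mol
n/ν → Q: 0.7596, B: 1.408; Q is limiting.
n(A) = (3/1) × 0.7596 = 2.279 mol
mass = 2.279 × 45.21 = 103.0 g

103 g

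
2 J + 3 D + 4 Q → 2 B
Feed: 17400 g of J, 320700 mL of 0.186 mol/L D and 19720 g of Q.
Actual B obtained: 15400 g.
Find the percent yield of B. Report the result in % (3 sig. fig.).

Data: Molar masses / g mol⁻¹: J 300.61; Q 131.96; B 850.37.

n(J) = 17400 / 300.61 = 57.88 mol
n(D) = 0.186 × 320700/1000 = 59.65 mol
n(Q) = 19720 / 131.96 = 149.4 mol
n/ν → J: 28.94, D: 19.88, Q: 37.35; D is limiting.
theoretical n(B) = (2/3) × 59.65 = 39.77 mol → 33820 g
% yield = 15400 / 33820 × 100 = 45.54 %

45.5 %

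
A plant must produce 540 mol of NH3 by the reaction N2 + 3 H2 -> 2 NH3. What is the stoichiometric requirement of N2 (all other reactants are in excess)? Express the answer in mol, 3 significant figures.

270 mol

n(NH3) = 540.0 mol
n(N2) = (1/2) × 540.0 = 270.0 mol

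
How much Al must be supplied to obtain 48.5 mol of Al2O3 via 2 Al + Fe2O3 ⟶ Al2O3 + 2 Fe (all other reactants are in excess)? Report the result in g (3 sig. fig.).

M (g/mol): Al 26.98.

2620 g

n(Al2O3) = 48.50 mol
n(Al) = (2/1) × 48.50 = 97.00 mol
mass = 97.00 × 26.98 = 2617 g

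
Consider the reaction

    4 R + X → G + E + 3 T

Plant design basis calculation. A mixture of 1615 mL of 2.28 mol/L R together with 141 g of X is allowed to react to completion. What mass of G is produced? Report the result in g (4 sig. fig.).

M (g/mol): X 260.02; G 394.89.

214.1 g

n(R) = 2.28 × 1615/1000 = 3.682 mol
n(X) = 141.0 / 260.02 = 0.5423 mol
n/ν for R = 3.682/4 = 0.9205
n/ν for X = 0.5423/1 = 0.5423
Smallest n/ν is X → limiting reagent.
n(G) = (1/1) × 0.5423 = 0.5423 mol
mass = 0.5423 × 394.89 = 214.1 g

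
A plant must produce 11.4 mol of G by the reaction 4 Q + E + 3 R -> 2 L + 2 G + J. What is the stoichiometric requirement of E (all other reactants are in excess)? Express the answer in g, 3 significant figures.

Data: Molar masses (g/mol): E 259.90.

n(G) = 11.40 mol
n(E) = (1/2) × 11.40 = 5.700 mol
mass = 5.700 × 259.90 = 1481 g

1480 g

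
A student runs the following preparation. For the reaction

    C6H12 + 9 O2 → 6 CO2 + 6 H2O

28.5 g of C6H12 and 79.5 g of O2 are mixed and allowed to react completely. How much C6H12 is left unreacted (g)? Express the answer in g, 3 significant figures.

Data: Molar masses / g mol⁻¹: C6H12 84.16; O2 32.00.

5.27 g

n(C6H12) = 28.50 / 84.16 = 0.3386 mol
n(O2) = 79.50 / 32.00 = 2.484 mol
n/ν → C6H12: 0.3386, O2: 0.2760; O2 is limiting.
C6H12 consumed = (1/9) × 2.484 = 0.2760 mol
C6H12 remaining = 0.3386 − 0.2760 = 0.06260 mol
mass = 0.06260 × 84.16 = 5.268 g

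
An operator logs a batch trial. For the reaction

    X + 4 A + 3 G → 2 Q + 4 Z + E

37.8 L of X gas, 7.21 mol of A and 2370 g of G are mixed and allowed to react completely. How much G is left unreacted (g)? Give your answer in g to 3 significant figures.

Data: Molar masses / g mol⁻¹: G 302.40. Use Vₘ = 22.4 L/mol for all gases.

n(X) = 37.80 / 22.4 = 1.688 mol
n(A) = 7.210 mol
n(G) = 2370 / 302.40 = 7.837 mol
n/ν for X = 1.688/1 = 1.688
n/ν for A = 7.210/4 = 1.803
n/ν for G = 7.837/3 = 2.612
Smallest n/ν is X → limiting reagent.
G consumed = (3/1) × 1.688 = 5.064 mol
G remaining = 7.837 − 5.064 = 2.773 mol
mass = 2.773 × 302.40 = 838.6 g

839 g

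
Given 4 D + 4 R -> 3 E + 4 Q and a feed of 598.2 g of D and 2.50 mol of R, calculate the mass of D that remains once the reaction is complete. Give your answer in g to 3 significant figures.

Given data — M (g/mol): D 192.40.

117 g

n(D) = 598.2 / 192.40 = 3.109 mol
n(R) = 2.500 mol
n/ν for D = 3.109/4 = 0.7773
n/ν for R = 2.500/4 = 0.6250
Smallest n/ν is R → limiting reagent.
D consumed = (4/4) × 2.500 = 2.500 mol
D remaining = 3.109 − 2.500 = 0.6090 mol
mass = 0.6090 × 192.40 = 117.2 g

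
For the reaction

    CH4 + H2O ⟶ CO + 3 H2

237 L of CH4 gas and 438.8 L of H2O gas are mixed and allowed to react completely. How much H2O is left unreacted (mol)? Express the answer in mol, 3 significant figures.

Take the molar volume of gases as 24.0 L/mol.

8.41 mol

n(CH4) = 237.0 / 24.0 = 9.875 mol
n(H2O) = 438.8 / 24.0 = 18.28 mol
n/ν for CH4 = 9.875/1 = 9.875
n/ν for H2O = 18.28/1 = 18.28
Smallest n/ν is CH4 → limiting reagent.
H2O consumed = (1/1) × 9.875 = 9.875 mol
H2O remaining = 18.28 − 9.875 = 8.405 mol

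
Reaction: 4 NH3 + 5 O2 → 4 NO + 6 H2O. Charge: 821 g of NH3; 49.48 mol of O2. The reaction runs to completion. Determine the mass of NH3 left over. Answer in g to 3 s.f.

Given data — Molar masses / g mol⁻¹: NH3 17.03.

147 g

n(NH3) = 821.0 / 17.03 = 48.21 mol
n(O2) = 49.48 mol
n/ν for NH3 = 48.21/4 = 12.05
n/ν for O2 = 49.48/5 = 9.896
Smallest n/ν is O2 → limiting reagent.
NH3 consumed = (4/5) × 49.48 = 39.58 mol
NH3 remaining = 48.21 − 39.58 = 8.630 mol
mass = 8.630 × 17.03 = 147.0 g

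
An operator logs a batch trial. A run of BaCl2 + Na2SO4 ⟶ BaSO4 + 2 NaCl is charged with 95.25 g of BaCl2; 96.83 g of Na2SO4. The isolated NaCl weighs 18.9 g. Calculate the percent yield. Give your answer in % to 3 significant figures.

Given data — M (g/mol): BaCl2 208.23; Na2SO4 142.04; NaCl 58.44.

n(BaCl2) = 95.25 / 208.23 = 0.4574 mol
n(Na2SO4) = 96.83 / 142.04 = 0.6817 mol
n/ν for BaCl2 = 0.4574/1 = 0.4574
n/ν for Na2SO4 = 0.6817/1 = 0.6817
Smallest n/ν is BaCl2 → limiting reagent.
theoretical n(NaCl) = (2/1) × 0.4574 = 0.9148 mol → 53.46 g
% yield = 18.9 / 53.46 × 100 = 35.35 %

35.4 %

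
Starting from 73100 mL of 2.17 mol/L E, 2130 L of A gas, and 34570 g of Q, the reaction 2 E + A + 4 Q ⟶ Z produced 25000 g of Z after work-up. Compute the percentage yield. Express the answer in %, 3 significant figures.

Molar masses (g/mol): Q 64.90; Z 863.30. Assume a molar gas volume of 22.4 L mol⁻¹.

n(E) = 2.17 × 73100/1000 = 158.6 mol
n(A) = 2130 / 22.4 = 95.09 mol
n(Q) = 34570 / 64.90 = 532.7 mol
n/ν → E: 79.30, A: 95.09, Q: 133.2; E is limiting.
theoretical n(Z) = (1/2) × 158.6 = 79.30 mol → 68460 g
% yield = 25000 / 68460 × 100 = 36.52 %

36.5 %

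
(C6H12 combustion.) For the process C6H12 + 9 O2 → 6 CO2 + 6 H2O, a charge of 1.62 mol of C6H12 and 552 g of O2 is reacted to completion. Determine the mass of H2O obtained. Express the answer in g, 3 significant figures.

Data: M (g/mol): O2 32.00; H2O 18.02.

175 g

n(C6H12) = 1.620 mol
n(O2) = 552.0 / 32.00 = 17.25 mol
n/ν for C6H12 = 1.620/1 = 1.620
n/ν for O2 = 17.25/9 = 1.917
Smallest n/ν is C6H12 → limiting reagent.
n(H2O) = (6/1) × 1.620 = 9.720 mol
mass = 9.720 × 18.02 = 175.2 g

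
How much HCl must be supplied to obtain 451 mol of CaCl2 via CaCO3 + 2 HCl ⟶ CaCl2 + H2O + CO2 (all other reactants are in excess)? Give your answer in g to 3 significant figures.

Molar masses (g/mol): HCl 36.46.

n(CaCl2) = 451.0 mol
n(HCl) = (2/1) × 451.0 = 902.0 mol
mass = 902.0 × 36.46 = 32890 g

32900 g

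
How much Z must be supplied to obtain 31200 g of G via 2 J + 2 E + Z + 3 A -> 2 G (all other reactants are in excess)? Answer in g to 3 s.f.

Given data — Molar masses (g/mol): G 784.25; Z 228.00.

4540 g

n(G) = 31200 / 784.25 = 39.78 mol
n(Z) = (1/2) × 39.78 = 19.89 mol
mass = 19.89 × 228.00 = 4535 g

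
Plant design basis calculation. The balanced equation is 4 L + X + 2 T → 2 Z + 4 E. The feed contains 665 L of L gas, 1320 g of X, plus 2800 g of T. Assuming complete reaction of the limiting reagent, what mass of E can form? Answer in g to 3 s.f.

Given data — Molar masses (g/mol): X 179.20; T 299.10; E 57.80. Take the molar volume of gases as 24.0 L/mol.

1080 g

n(L) = 665.0 / 24.0 = 27.71 mol
n(X) = 1320 / 179.20 = 7.366 mol
n(T) = 2800 / 299.10 = 9.361 mol
n/ν → L: 6.928, X: 7.366, T: 4.681; T is limiting.
n(E) = (4/2) × 9.361 = 18.72 mol
mass = 18.72 × 57.80 = 1082 g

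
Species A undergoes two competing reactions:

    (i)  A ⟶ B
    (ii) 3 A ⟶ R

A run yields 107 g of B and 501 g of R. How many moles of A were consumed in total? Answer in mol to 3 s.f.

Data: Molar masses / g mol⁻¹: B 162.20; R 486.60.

3.75 mol

n(B) = 107 / 162.20 = 0.6597 mol
n(R) = 501 / 486.60 = 1.030 mol
n(A) via (i) = (1/1)×0.6597 = 0.6597 mol
n(A) via (ii) = (3/1)×1.030 = 3.090 mol
total n(A) = 0.6597 + 3.090 = 3.750 mol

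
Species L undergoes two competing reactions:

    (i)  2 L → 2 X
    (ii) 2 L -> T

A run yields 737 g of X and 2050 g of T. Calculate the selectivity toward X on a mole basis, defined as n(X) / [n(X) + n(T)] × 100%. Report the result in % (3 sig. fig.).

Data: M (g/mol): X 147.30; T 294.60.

n(X) = 737 / 147.30 = 5.003 mol
n(T) = 2050 / 294.60 = 6.959 mol
selectivity = 5.003/(5.003+6.959) × 100 = 41.82 %

41.8 %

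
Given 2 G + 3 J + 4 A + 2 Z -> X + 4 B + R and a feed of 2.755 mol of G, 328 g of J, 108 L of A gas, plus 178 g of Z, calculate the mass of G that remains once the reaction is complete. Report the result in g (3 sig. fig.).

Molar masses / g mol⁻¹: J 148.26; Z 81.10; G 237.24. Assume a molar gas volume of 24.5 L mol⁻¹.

304 g

n(G) = 2.755 mol
n(J) = 328.0 / 148.26 = 2.212 mol
n(A) = 108.0 / 24.5 = 4.408 mol
n(Z) = 178.0 / 81.10 = 2.195 mol
n/ν for G = 2.755/2 = 1.378
n/ν for J = 2.212/3 = 0.7373
n/ν for A = 4.408/4 = 1.102
n/ν for Z = 2.195/2 = 1.098
Smallest n/ν is J → limiting reagent.
G consumed = (2/3) × 2.212 = 1.475 mol
G remaining = 2.755 − 1.475 = 1.280 mol
mass = 1.280 × 237.24 = 303.7 g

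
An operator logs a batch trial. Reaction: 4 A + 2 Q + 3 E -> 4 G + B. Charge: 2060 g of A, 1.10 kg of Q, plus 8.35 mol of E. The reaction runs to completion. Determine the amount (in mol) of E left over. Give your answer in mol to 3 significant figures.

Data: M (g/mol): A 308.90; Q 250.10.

3.35 mol

n(A) = 2060 / 308.90 = 6.669 mol
n(Q) = 1.100×1000 / 250.10 = 4.398 mol
n(E) = 8.350 mol
n/ν → A: 1.667, Q: 2.199, E: 2.783; A is limiting.
E consumed = (3/4) × 6.669 = 5.002 mol
E remaining = 8.350 − 5.002 = 3.348 mol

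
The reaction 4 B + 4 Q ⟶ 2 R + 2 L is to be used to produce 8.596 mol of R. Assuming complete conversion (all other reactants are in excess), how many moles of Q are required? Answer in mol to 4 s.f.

17.19 mol

n(R) = 8.596 mol
n(Q) = (4/2) × 8.596 = 17.19 mol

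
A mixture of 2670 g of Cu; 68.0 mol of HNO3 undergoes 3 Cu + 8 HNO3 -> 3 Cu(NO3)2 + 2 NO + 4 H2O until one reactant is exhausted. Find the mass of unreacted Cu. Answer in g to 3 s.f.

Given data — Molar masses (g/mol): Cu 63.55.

n(Cu) = 2670 / 63.55 = 42.01 mol
n(HNO3) = 68.00 mol
n/ν for Cu = 42.01/3 = 14.00
n/ν for HNO3 = 68.00/8 = 8.500
Smallest n/ν is HNO3 → limiting reagent.
Cu consumed = (3/8) × 68.00 = 25.50 mol
Cu remaining = 42.01 − 25.50 = 16.51 mol
mass = 16.51 × 63.55 = 1049 g

1050 g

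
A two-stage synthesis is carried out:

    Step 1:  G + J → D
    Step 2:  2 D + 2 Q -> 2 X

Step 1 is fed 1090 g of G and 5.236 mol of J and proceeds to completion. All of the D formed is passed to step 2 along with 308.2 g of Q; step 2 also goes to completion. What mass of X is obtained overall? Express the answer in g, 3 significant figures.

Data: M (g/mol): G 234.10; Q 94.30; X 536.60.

Step 1:
n(G) = 1090 / 234.10 = 4.656 mol
n(J) = 5.236 mol
n/ν for G = 4.656/1 = 4.656
n/ν for J = 5.236/1 = 5.236
Smallest n/ν is G → limiting reagent.
n(D) produced = (1/1) × 4.656 = 4.656 mol
Step 2:
n(D) available = 4.656 mol
n(Q) = 308.2 / 94.30 = 3.268 mol
n/ν for D = 4.656/2 = 2.328
n/ν for Q = 3.268/2 = 1.634
Smallest n/ν is Q → limiting reagent.
n(X) = (2/2) × 3.268 = 3.268 mol
mass = 3.268 × 536.60 = 1754 g

1750 g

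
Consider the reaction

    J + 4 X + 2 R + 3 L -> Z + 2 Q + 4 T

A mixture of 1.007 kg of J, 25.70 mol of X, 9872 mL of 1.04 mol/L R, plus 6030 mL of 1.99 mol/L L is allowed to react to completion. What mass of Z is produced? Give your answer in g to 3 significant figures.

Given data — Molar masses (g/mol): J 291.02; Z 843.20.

n(J) = 1.007×1000 / 291.02 = 3.460 mol
n(X) = 25.70 mol
n(R) = 1.04 × 9872/1000 = 10.27 mol
n(L) = 1.99 × 6030/1000 = 12.00 mol
n/ν for J = 3.460/1 = 3.460
n/ν for X = 25.70/4 = 6.425
n/ν for R = 10.27/2 = 5.135
n/ν for L = 12.00/3 = 4.000
Smallest n/ν is J → limiting reagent.
n(Z) = (1/1) × 3.460 = 3.460 mol
mass = 3.460 × 843.20 = 2917 g

2920 g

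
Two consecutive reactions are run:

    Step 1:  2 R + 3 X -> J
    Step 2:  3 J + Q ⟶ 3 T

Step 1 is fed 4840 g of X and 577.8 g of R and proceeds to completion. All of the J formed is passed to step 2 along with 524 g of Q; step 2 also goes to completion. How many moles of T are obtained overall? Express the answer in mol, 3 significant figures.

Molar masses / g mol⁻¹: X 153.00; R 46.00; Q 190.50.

Step 1:
n(X) = 4840 / 153.00 = 31.63 mol
n(R) = 577.8 / 46.00 = 12.56 mol
n/ν for X = 31.63/3 = 10.54
n/ν for R = 12.56/2 = 6.280
Smallest n/ν is R → limiting reagent.
n(J) produced = (1/2) × 12.56 = 6.280 mol
Step 2:
n(J) available = 6.280 mol
n(Q) = 524.0 / 190.50 = 2.751 mol
n/ν for J = 6.280/3 = 2.093
n/ν for Q = 2.751/1 = 2.751
Smallest n/ν is J → limiting reagent.
n(T) = (3/3) × 6.280 = 6.280 mol

6.28 mol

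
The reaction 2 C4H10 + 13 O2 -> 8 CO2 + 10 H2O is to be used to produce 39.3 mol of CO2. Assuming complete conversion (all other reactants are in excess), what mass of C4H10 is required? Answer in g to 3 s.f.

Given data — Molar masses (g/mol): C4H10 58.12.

571 g

n(CO2) = 39.30 mol
n(C4H10) = (2/8) × 39.30 = 9.825 mol
mass = 9.825 × 58.12 = 571.0 g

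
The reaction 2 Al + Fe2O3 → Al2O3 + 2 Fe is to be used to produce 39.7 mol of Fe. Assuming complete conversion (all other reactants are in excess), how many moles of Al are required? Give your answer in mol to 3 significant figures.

39.7 mol

n(Fe) = 39.70 mol
n(Al) = (2/2) × 39.70 = 39.70 mol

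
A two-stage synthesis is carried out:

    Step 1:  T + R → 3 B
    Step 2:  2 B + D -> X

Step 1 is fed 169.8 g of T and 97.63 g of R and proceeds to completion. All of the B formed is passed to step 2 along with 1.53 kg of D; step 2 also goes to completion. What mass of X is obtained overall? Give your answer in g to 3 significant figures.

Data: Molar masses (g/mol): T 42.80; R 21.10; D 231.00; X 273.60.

1630 g

Step 1:
n(T) = 169.8 / 42.80 = 3.967 mol
n(R) = 97.63 / 21.10 = 4.627 mol
n/ν for T = 3.967/1 = 3.967
n/ν for R = 4.627/1 = 4.627
Smallest n/ν is T → limiting reagent.
n(B) produced = (3/1) × 3.967 = 11.90 mol
Step 2:
n(B) available = 11.90 mol
n(D) = 1.530×1000 / 231.00 = 6.623 mol
n/ν for B = 11.90/2 = 5.950
n/ν for D = 6.623/1 = 6.623
Smallest n/ν is B → limiting reagent.
n(X) = (1/2) × 11.90 = 5.950 mol
mass = 5.950 × 273.60 = 1628 g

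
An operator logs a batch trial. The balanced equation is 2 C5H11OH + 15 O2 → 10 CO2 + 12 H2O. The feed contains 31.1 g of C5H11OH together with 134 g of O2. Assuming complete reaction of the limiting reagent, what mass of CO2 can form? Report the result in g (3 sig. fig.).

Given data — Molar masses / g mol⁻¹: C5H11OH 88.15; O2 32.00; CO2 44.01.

n(C5H11OH) = 31.10 / 88.15 = 0.3528 mol
n(O2) = 134.0 / 32.00 = 4.188 mol
n/ν for C5H11OH = 0.3528/2 = 0.1764
n/ν for O2 = 4.188/15 = 0.2792
Smallest n/ν is C5H11OH → limiting reagent.
n(CO2) = (10/2) × 0.3528 = 1.764 mol
mass = 1.764 × 44.01 = 77.63 g

77.6 g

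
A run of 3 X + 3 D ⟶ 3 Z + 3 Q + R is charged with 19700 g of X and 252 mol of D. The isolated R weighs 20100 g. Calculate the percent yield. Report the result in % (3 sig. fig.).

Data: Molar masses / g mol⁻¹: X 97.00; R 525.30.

56.5 %

n(X) = 19700 / 97.00 = 203.1 mol
n(D) = 252.0 mol
n/ν for X = 203.1/3 = 67.70
n/ν for D = 252.0/3 = 84.00
Smallest n/ν is X → limiting reagent.
theoretical n(R) = (1/3) × 203.1 = 67.70 mol → 35560 g
% yield = 20100 / 35560 × 100 = 56.52 %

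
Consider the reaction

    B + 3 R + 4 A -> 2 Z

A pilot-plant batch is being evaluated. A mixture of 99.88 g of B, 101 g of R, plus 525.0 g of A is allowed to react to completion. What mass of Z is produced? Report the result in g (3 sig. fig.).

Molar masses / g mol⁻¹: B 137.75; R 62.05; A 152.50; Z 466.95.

n(B) = 99.88 / 137.75 = 0.7251 mol
n(R) = 101.0 / 62.05 = 1.628 mol
n(A) = 525.0 / 152.50 = 3.443 mol
n/ν → B: 0.7251, R: 0.5427, A: 0.8608; R is limiting.
n(Z) = (2/3) × 1.628 = 1.085 mol
mass = 1.085 × 466.95 = 506.6 g

507 g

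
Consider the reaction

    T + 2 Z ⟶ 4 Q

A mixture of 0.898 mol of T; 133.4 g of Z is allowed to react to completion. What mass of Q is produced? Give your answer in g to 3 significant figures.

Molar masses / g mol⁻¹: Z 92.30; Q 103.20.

n(T) = 0.8980 mol
n(Z) = 133.4 / 92.30 = 1.445 mol
n/ν → T: 0.8980, Z: 0.7225; Z is limiting.
n(Q) = (4/2) × 1.445 = 2.890 mol
mass = 2.890 × 103.20 = 298.2 g

298 g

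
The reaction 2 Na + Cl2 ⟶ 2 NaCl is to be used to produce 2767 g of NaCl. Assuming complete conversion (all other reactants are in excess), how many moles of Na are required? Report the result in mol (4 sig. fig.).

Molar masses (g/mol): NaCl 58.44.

n(NaCl) = 2767 / 58.44 = 47.35 mol
n(Na) = (2/2) × 47.35 = 47.35 mol

47.35 mol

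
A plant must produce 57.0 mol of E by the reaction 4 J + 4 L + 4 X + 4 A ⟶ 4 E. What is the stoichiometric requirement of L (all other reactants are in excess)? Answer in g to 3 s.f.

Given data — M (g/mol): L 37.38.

2130 g

n(E) = 57.00 mol
n(L) = (4/4) × 57.00 = 57.00 mol
mass = 57.00 × 37.38 = 2131 g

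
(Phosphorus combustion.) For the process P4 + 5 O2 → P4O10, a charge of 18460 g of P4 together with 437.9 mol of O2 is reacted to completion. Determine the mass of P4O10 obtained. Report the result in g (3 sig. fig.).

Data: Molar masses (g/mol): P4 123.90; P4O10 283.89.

n(P4) = 18460 / 123.90 = 149.0 mol
n(O2) = 437.9 mol
n/ν for P4 = 149.0/1 = 149.0
n/ν for O2 = 437.9/5 = 87.58
Smallest n/ν is O2 → limiting reagent.
n(P4O10) = (1/5) × 437.9 = 87.58 mol
mass = 87.58 × 283.89 = 24860 g

24900 g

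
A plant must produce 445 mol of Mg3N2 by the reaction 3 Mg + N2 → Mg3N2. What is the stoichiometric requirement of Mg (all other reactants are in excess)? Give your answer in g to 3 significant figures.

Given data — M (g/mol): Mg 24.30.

n(Mg3N2) = 445.0 mol
n(Mg) = (3/1) × 445.0 = 1335 mol
mass = 1335 × 24.30 = 32440 g

32400 g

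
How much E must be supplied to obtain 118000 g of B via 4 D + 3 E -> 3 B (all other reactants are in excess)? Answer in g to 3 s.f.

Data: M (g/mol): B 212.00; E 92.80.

n(B) = 118000 / 212.00 = 556.6 mol
n(E) = (3/3) × 556.6 = 556.6 mol
mass = 556.6 × 92.80 = 51650 g

51700 g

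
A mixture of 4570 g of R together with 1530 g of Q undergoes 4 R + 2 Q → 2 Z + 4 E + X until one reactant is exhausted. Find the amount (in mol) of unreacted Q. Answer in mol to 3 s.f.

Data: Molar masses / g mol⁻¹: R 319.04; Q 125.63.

n(R) = 4570 / 319.04 = 14.32 mol
n(Q) = 1530 / 125.63 = 12.18 mol
n/ν for R = 14.32/4 = 3.580
n/ν for Q = 12.18/2 = 6.090
Smallest n/ν is R → limiting reagent.
Q consumed = (2/4) × 14.32 = 7.160 mol
Q remaining = 12.18 − 7.160 = 5.020 mol

5.02 mol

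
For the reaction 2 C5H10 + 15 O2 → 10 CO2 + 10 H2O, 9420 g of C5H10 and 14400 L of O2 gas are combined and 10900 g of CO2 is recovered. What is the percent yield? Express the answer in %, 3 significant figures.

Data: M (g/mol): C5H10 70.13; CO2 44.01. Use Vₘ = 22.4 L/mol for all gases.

n(C5H10) = 9420 / 70.13 = 134.3 mol
n(O2) = 14400 / 22.4 = 642.9 mol
n/ν for C5H10 = 134.3/2 = 67.15
n/ν for O2 = 642.9/15 = 42.86
Smallest n/ν is O2 → limiting reagent.
theoretical n(CO2) = (10/15) × 642.9 = 428.6 mol → 18860 g
% yield = 10900 / 18860 × 100 = 57.79 %

57.8 %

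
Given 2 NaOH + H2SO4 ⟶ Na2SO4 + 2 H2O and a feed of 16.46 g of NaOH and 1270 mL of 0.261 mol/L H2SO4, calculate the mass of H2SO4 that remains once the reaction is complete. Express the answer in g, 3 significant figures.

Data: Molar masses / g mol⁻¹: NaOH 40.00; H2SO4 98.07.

n(NaOH) = 16.46 / 40.00 = 0.4115 mol
n(H2SO4) = 0.261 × 1270/1000 = 0.3315 mol
n/ν for NaOH = 0.4115/2 = 0.2058
n/ν for H2SO4 = 0.3315/1 = 0.3315
Smallest n/ν is NaOH → limiting reagent.
H2SO4 consumed = (1/2) × 0.4115 = 0.2058 mol
H2SO4 remaining = 0.3315 − 0.2058 = 0.1257 mol
mass = 0.1257 × 98.07 = 12.33 g

12.3 g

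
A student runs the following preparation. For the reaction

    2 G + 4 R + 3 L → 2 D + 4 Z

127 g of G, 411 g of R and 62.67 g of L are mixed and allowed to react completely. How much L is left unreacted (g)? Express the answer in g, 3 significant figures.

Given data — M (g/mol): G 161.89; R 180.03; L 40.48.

n(G) = 127.0 / 161.89 = 0.7845 mol
n(R) = 411.0 / 180.03 = 2.283 mol
n(L) = 62.67 / 40.48 = 1.548 mol
n/ν for G = 0.7845/2 = 0.3923
n/ν for R = 2.283/4 = 0.5708
n/ν for L = 1.548/3 = 0.5160
Smallest n/ν is G → limiting reagent.
L consumed = (3/2) × 0.7845 = 1.177 mol
L remaining = 1.548 − 1.177 = 0.3710 mol
mass = 0.3710 × 40.48 = 15.02 g

15.0 g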